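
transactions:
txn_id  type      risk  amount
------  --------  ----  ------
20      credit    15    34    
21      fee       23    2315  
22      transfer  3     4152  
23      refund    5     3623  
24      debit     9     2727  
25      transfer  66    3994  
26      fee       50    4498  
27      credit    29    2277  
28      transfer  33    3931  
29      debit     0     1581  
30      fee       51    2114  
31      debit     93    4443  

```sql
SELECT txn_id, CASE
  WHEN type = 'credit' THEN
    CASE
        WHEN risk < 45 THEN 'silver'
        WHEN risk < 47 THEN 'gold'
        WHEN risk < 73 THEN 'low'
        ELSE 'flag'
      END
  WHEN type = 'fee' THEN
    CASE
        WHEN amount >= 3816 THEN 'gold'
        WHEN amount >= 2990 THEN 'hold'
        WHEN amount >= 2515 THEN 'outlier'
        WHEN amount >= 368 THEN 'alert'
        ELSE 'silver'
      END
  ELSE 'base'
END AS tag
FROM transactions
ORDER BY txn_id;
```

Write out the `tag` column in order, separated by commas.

silver, alert, base, base, base, base, gold, silver, base, base, alert, base

txn_id=20: type='credit' → inner[risk < 45] → silver
txn_id=21: type='fee' → inner[amount >= 368] → alert
txn_id=22: type='transfer' → outer ELSE → base
txn_id=23: type='refund' → outer ELSE → base
txn_id=24: type='debit' → outer ELSE → base
txn_id=25: type='transfer' → outer ELSE → base
txn_id=26: type='fee' → inner[amount >= 3816] → gold
txn_id=27: type='credit' → inner[risk < 45] → silver
txn_id=28: type='transfer' → outer ELSE → base
txn_id=29: type='debit' → outer ELSE → base
txn_id=30: type='fee' → inner[amount >= 368] → alert
txn_id=31: type='debit' → outer ELSE → base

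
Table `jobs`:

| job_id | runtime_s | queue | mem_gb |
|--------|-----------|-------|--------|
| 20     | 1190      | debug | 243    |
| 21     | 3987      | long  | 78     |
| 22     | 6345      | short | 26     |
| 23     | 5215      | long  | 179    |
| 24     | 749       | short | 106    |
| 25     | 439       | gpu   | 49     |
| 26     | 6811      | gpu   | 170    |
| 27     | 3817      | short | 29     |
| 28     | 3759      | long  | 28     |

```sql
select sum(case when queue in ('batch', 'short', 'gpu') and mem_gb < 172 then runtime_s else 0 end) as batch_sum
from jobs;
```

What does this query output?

18161

job_id=20: ✗
job_id=21: ✗
job_id=22: ✓ → 6345
job_id=23: ✗
job_id=24: ✓ → 749
job_id=25: ✓ → 439
job_id=26: ✓ → 6811
job_id=27: ✓ → 3817
job_id=28: ✗
batch_sum = 6345 + 749 + 439 + 6811 + 3817 = 18161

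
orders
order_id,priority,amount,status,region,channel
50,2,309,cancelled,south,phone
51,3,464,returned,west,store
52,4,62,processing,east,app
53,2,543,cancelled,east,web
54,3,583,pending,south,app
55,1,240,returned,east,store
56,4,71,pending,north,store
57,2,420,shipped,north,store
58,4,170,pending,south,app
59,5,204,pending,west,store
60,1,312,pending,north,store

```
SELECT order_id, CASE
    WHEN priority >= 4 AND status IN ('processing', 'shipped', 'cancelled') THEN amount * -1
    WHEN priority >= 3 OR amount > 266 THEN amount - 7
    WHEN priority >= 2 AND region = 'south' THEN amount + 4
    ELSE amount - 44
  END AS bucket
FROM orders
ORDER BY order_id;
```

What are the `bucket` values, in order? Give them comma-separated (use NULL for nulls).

order_id=50: priority >= 3 OR amount > 266 → 302
order_id=51: priority >= 3 OR amount > 266 → 457
order_id=52: priority >= 4 AND status IN ('processing', 'shipped', 'cancelled') → -62
order_id=53: priority >= 3 OR amount > 266 → 536
order_id=54: priority >= 3 OR amount > 266 → 576
order_id=55: ELSE → 196
order_id=56: priority >= 3 OR amount > 266 → 64
order_id=57: priority >= 3 OR amount > 266 → 413
order_id=58: priority >= 3 OR amount > 266 → 163
order_id=59: priority >= 3 OR amount > 266 → 197
order_id=60: priority >= 3 OR amount > 266 → 305

302, 457, -62, 536, 576, 196, 64, 413, 163, 197, 305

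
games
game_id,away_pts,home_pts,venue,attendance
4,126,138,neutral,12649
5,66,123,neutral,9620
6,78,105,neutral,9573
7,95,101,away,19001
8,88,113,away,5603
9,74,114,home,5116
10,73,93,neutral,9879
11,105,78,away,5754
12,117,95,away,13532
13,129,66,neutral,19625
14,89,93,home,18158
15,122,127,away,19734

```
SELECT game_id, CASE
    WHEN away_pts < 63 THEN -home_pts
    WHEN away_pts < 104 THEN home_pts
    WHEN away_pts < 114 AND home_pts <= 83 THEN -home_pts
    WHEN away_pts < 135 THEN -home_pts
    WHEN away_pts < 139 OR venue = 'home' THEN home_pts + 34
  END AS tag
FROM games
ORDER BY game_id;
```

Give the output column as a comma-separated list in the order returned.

-138, 123, 105, 101, 113, 114, 93, -78, -95, -66, 93, -127

game_id=4: away_pts < 135 → -138
game_id=5: away_pts < 104 → 123
game_id=6: away_pts < 104 → 105
game_id=7: away_pts < 104 → 101
game_id=8: away_pts < 104 → 113
game_id=9: away_pts < 104 → 114
game_id=10: away_pts < 104 → 93
game_id=11: away_pts < 114 AND home_pts <= 83 → -78
game_id=12: away_pts < 135 → -95
game_id=13: away_pts < 135 → -66
game_id=14: away_pts < 104 → 93
game_id=15: away_pts < 135 → -127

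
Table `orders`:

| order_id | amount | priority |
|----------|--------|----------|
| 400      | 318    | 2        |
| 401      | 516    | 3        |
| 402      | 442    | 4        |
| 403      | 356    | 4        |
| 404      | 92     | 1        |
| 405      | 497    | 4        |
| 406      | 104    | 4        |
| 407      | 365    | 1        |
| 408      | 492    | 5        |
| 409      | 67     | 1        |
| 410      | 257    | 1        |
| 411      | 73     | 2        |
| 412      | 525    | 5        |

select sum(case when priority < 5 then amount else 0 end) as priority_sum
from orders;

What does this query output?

3087

order_id=400: ✓ → 318
order_id=401: ✓ → 516
order_id=402: ✓ → 442
order_id=403: ✓ → 356
order_id=404: ✓ → 92
order_id=405: ✓ → 497
order_id=406: ✓ → 104
order_id=407: ✓ → 365
order_id=408: ✗
order_id=409: ✓ → 67
order_id=410: ✓ → 257
order_id=411: ✓ → 73
order_id=412: ✗
priority_sum = 318 + 516 + 442 + 356 + 92 + 497 + 104 + 365 + 67 + 257 + 73 = 3087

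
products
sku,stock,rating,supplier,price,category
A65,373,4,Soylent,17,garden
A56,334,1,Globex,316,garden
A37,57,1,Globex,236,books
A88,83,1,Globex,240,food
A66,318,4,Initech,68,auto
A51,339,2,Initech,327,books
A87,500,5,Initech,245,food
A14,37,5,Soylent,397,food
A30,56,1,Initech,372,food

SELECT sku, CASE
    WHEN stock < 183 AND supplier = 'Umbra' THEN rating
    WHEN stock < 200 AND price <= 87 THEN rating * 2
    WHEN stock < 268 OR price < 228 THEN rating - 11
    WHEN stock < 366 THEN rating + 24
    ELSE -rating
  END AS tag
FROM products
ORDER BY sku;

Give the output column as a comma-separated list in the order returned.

sku=A14: stock < 268 OR price < 228 → -6
sku=A30: stock < 268 OR price < 228 → -10
sku=A37: stock < 268 OR price < 228 → -10
sku=A51: stock < 366 → 26
sku=A56: stock < 366 → 25
sku=A65: stock < 268 OR price < 228 → -7
sku=A66: stock < 268 OR price < 228 → -7
sku=A87: ELSE → -5
sku=A88: stock < 268 OR price < 228 → -10

-6, -10, -10, 26, 25, -7, -7, -5, -10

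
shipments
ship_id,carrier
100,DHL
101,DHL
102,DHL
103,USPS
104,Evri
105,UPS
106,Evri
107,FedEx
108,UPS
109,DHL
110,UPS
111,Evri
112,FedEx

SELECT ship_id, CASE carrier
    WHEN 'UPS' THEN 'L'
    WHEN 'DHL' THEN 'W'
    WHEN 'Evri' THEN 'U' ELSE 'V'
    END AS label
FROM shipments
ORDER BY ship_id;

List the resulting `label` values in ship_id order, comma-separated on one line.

ship_id=100: carrier='DHL' → W
ship_id=101: carrier='DHL' → W
ship_id=102: carrier='DHL' → W
ship_id=103: ELSE → V
ship_id=104: carrier='Evri' → U
ship_id=105: carrier='UPS' → L
ship_id=106: carrier='Evri' → U
ship_id=107: ELSE → V
ship_id=108: carrier='UPS' → L
ship_id=109: carrier='DHL' → W
ship_id=110: carrier='UPS' → L
ship_id=111: carrier='Evri' → U
ship_id=112: ELSE → V

W, W, W, V, U, L, U, V, L, W, L, U, V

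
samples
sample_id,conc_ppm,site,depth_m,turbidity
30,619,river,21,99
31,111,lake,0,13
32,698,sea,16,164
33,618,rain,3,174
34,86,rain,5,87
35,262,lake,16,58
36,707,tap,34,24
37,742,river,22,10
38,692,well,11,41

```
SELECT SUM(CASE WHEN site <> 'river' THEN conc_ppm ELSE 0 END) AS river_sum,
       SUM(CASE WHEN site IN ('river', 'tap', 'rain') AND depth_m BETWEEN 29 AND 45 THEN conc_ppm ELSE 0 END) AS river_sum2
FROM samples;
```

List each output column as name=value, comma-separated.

[river_sum: site <> 'river']
sample_id=30: ✗
sample_id=31: ✓ → 111
sample_id=32: ✓ → 698
sample_id=33: ✓ → 618
sample_id=34: ✓ → 86
sample_id=35: ✓ → 262
sample_id=36: ✓ → 707
sample_id=37: ✗
sample_id=38: ✓ → 692
river_sum = 111 + 698 + 618 + 86 + 262 + 707 + 692 = 3174
—
[river_sum2: site IN ('river', 'tap', 'rain') AND depth_m BETWEEN 29 AND 45]
sample_id=30: ✗
sample_id=31: ✗
sample_id=32: ✗
sample_id=33: ✗
sample_id=34: ✗
sample_id=35: ✗
sample_id=36: ✓ → 707
sample_id=37: ✗
sample_id=38: ✗
river_sum2 = 707

river_sum=3174, river_sum2=707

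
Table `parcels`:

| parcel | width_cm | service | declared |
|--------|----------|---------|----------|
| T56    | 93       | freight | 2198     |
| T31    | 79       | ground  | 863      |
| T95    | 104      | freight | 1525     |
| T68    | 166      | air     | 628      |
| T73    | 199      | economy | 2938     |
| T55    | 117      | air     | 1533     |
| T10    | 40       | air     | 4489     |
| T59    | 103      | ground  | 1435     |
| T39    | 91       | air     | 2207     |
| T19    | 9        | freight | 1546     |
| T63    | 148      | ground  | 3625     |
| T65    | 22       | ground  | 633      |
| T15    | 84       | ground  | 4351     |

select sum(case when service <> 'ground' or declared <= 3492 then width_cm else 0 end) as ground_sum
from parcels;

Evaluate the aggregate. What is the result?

1023

parcel=T56: ✓ → 93
parcel=T31: ✓ → 79
parcel=T95: ✓ → 104
parcel=T68: ✓ → 166
parcel=T73: ✓ → 199
parcel=T55: ✓ → 117
parcel=T10: ✓ → 40
parcel=T59: ✓ → 103
parcel=T39: ✓ → 91
parcel=T19: ✓ → 9
parcel=T63: ✗
parcel=T65: ✓ → 22
parcel=T15: ✗
ground_sum = 93 + 79 + 104 + 166 + 199 + 117 + 40 + 103 + 91 + 9 + 22 = 1023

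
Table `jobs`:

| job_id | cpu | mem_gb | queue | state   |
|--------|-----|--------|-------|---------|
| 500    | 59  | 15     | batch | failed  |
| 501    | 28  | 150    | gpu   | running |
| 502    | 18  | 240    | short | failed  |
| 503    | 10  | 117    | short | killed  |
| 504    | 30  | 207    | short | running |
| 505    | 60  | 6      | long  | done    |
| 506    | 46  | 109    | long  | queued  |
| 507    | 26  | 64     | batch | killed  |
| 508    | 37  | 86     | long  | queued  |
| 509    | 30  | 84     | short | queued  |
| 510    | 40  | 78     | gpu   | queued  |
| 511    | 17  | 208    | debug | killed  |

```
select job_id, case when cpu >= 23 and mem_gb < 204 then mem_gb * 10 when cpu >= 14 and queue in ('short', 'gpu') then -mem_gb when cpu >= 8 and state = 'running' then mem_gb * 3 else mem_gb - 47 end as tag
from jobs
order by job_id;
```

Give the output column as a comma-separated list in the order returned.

job_id=500: cpu >= 23 and mem_gb < 204 → 150
job_id=501: cpu >= 23 and mem_gb < 204 → 1500
job_id=502: cpu >= 14 and queue in ('short', 'gpu') → -240
job_id=503: ELSE → 70
job_id=504: cpu >= 14 and queue in ('short', 'gpu') → -207
job_id=505: cpu >= 23 and mem_gb < 204 → 60
job_id=506: cpu >= 23 and mem_gb < 204 → 1090
job_id=507: cpu >= 23 and mem_gb < 204 → 640
job_id=508: cpu >= 23 and mem_gb < 204 → 860
job_id=509: cpu >= 23 and mem_gb < 204 → 840
job_id=510: cpu >= 23 and mem_gb < 204 → 780
job_id=511: ELSE → 161

150, 1500, -240, 70, -207, 60, 1090, 640, 860, 840, 780, 161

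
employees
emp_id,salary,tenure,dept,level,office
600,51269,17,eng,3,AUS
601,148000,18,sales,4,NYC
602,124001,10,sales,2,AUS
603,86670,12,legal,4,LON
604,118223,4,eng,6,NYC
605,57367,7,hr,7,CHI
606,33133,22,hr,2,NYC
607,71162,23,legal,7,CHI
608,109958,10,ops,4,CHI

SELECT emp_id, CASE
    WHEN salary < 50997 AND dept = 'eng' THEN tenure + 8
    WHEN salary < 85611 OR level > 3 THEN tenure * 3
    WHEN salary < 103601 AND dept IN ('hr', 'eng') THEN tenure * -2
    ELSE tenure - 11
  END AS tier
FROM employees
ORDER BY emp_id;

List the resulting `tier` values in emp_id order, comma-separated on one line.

51, 54, -1, 36, 12, 21, 66, 69, 30

emp_id=600: salary < 85611 OR level > 3 → 51
emp_id=601: salary < 85611 OR level > 3 → 54
emp_id=602: ELSE → -1
emp_id=603: salary < 85611 OR level > 3 → 36
emp_id=604: salary < 85611 OR level > 3 → 12
emp_id=605: salary < 85611 OR level > 3 → 21
emp_id=606: salary < 85611 OR level > 3 → 66
emp_id=607: salary < 85611 OR level > 3 → 69
emp_id=608: salary < 85611 OR level > 3 → 30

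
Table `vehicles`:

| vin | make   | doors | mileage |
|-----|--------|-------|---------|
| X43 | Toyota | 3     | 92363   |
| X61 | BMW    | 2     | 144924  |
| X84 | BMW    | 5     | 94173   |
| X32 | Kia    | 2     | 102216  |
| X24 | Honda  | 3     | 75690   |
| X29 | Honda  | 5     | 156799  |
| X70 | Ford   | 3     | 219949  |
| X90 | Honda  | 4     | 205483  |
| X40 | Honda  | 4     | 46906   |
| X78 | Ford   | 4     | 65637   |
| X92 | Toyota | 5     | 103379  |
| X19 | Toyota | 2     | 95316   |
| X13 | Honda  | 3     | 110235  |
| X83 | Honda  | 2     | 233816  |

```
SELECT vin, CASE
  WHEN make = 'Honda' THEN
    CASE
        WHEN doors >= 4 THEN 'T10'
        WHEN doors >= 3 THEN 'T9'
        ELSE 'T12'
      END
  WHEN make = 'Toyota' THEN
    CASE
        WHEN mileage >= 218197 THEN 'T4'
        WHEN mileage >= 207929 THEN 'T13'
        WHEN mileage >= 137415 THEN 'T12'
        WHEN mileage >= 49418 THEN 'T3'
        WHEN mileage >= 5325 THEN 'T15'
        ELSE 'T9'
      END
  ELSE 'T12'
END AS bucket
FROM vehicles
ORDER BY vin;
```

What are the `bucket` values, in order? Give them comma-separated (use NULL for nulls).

vin=X13: make='Honda' → inner[doors >= 3] → T9
vin=X19: make='Toyota' → inner[mileage >= 49418] → T3
vin=X24: make='Honda' → inner[doors >= 3] → T9
vin=X29: make='Honda' → inner[doors >= 4] → T10
vin=X32: make='Kia' → outer ELSE → T12
vin=X40: make='Honda' → inner[doors >= 4] → T10
vin=X43: make='Toyota' → inner[mileage >= 49418] → T3
vin=X61: make='BMW' → outer ELSE → T12
vin=X70: make='Ford' → outer ELSE → T12
vin=X78: make='Ford' → outer ELSE → T12
vin=X83: make='Honda' → inner[ELSE] → T12
vin=X84: make='BMW' → outer ELSE → T12
vin=X90: make='Honda' → inner[doors >= 4] → T10
vin=X92: make='Toyota' → inner[mileage >= 49418] → T3

T9, T3, T9, T10, T12, T10, T3, T12, T12, T12, T12, T12, T10, T3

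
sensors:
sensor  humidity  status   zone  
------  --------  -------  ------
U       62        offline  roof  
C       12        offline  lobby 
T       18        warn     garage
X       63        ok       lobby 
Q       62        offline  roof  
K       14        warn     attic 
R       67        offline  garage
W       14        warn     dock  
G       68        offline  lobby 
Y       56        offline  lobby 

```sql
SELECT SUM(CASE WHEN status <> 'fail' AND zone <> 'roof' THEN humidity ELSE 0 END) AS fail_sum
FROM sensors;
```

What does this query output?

312

sensor=U: ✗
sensor=C: ✓ → 12
sensor=T: ✓ → 18
sensor=X: ✓ → 63
sensor=Q: ✗
sensor=K: ✓ → 14
sensor=R: ✓ → 67
sensor=W: ✓ → 14
sensor=G: ✓ → 68
sensor=Y: ✓ → 56
fail_sum = 12 + 18 + 63 + 14 + 67 + 14 + 68 + 56 = 312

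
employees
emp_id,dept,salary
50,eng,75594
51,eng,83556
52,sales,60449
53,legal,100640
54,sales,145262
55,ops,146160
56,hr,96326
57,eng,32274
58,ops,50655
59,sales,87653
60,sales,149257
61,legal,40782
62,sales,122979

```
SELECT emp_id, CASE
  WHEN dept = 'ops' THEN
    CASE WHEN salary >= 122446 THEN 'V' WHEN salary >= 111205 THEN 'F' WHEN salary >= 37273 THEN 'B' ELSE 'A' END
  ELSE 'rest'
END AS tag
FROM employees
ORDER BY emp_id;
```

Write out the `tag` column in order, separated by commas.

rest, rest, rest, rest, rest, V, rest, rest, B, rest, rest, rest, rest

emp_id=50: dept='eng' → outer ELSE → rest
emp_id=51: dept='eng' → outer ELSE → rest
emp_id=52: dept='sales' → outer ELSE → rest
emp_id=53: dept='legal' → outer ELSE → rest
emp_id=54: dept='sales' → outer ELSE → rest
emp_id=55: dept='ops' → inner[salary >= 122446] → V
emp_id=56: dept='hr' → outer ELSE → rest
emp_id=57: dept='eng' → outer ELSE → rest
emp_id=58: dept='ops' → inner[salary >= 37273] → B
emp_id=59: dept='sales' → outer ELSE → rest
emp_id=60: dept='sales' → outer ELSE → rest
emp_id=61: dept='legal' → outer ELSE → rest
emp_id=62: dept='sales' → outer ELSE → rest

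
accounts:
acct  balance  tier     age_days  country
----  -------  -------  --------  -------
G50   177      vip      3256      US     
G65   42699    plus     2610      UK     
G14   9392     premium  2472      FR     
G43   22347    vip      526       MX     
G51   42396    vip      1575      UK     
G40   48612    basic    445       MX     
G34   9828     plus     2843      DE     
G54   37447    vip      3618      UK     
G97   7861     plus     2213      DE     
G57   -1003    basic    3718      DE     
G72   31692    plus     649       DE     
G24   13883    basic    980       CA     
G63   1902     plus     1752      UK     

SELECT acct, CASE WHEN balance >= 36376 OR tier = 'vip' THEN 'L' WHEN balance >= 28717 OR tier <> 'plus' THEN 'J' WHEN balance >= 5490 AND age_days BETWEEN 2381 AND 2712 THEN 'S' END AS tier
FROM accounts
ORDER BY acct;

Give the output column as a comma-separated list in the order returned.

acct=G14: balance >= 28717 OR tier <> 'plus' → J
acct=G24: balance >= 28717 OR tier <> 'plus' → J
acct=G34: (no match → NULL) → NULL
acct=G40: balance >= 36376 OR tier = 'vip' → L
acct=G43: balance >= 36376 OR tier = 'vip' → L
acct=G50: balance >= 36376 OR tier = 'vip' → L
acct=G51: balance >= 36376 OR tier = 'vip' → L
acct=G54: balance >= 36376 OR tier = 'vip' → L
acct=G57: balance >= 28717 OR tier <> 'plus' → J
acct=G63: (no match → NULL) → NULL
acct=G65: balance >= 36376 OR tier = 'vip' → L
acct=G72: balance >= 28717 OR tier <> 'plus' → J
acct=G97: (no match → NULL) → NULL

J, J, NULL, L, L, L, L, L, J, NULL, L, J, NULL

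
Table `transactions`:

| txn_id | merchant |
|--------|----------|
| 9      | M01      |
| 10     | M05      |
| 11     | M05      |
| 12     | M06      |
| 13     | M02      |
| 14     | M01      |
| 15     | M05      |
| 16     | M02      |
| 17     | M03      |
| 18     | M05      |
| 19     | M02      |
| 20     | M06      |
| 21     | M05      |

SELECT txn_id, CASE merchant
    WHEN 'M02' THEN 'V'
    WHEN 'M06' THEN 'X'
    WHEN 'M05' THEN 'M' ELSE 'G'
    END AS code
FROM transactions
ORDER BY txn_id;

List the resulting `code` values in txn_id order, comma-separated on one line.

txn_id=9: ELSE → G
txn_id=10: merchant='M05' → M
txn_id=11: merchant='M05' → M
txn_id=12: merchant='M06' → X
txn_id=13: merchant='M02' → V
txn_id=14: ELSE → G
txn_id=15: merchant='M05' → M
txn_id=16: merchant='M02' → V
txn_id=17: ELSE → G
txn_id=18: merchant='M05' → M
txn_id=19: merchant='M02' → V
txn_id=20: merchant='M06' → X
txn_id=21: merchant='M05' → M

G, M, M, X, V, G, M, V, G, M, V, X, M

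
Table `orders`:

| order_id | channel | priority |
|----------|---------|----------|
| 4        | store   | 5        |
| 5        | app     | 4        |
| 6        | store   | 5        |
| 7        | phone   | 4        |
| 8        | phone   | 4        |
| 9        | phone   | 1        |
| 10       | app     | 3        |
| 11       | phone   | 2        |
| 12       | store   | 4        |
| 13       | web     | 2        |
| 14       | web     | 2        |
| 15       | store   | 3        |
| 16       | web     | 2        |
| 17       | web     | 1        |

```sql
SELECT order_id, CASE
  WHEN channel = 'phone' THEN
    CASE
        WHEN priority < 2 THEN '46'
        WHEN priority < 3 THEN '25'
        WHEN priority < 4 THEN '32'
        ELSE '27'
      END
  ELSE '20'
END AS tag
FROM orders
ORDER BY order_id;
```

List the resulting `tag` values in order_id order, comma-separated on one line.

order_id=4: channel='store' → outer ELSE → 20
order_id=5: channel='app' → outer ELSE → 20
order_id=6: channel='store' → outer ELSE → 20
order_id=7: channel='phone' → inner[ELSE] → 27
order_id=8: channel='phone' → inner[ELSE] → 27
order_id=9: channel='phone' → inner[priority < 2] → 46
order_id=10: channel='app' → outer ELSE → 20
order_id=11: channel='phone' → inner[priority < 3] → 25
order_id=12: channel='store' → outer ELSE → 20
order_id=13: channel='web' → outer ELSE → 20
order_id=14: channel='web' → outer ELSE → 20
order_id=15: channel='store' → outer ELSE → 20
order_id=16: channel='web' → outer ELSE → 20
order_id=17: channel='web' → outer ELSE → 20

20, 20, 20, 27, 27, 46, 20, 25, 20, 20, 20, 20, 20, 20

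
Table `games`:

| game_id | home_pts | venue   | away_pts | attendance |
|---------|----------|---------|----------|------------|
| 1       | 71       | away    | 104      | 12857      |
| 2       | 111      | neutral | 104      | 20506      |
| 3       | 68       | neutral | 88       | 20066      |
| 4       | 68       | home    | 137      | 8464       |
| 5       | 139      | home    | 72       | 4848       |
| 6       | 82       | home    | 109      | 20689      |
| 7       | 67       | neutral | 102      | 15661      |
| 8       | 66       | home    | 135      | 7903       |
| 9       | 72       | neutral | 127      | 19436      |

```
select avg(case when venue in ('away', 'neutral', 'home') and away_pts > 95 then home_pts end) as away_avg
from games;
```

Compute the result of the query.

game_id=1: ✓ → 71
game_id=2: ✓ → 111
game_id=3: ✗
game_id=4: ✓ → 68
game_id=5: ✗
game_id=6: ✓ → 82
game_id=7: ✓ → 67
game_id=8: ✓ → 66
game_id=9: ✓ → 72
away_avg = (71 + 111 + 68 + 82 + 67 + 66 + 72) / 7 = 76.7142857143

76.7142857143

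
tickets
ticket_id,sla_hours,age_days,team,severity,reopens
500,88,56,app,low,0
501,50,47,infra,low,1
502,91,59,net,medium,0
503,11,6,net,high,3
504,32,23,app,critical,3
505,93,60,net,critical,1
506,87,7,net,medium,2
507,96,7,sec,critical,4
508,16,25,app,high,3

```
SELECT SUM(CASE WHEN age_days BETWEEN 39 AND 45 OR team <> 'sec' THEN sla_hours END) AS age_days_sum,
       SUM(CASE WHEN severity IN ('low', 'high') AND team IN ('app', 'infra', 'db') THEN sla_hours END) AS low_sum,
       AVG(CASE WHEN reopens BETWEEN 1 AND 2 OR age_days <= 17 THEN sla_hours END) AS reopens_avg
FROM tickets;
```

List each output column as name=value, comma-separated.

age_days_sum=468, low_sum=154, reopens_avg=67.4

[age_days_sum: age_days BETWEEN 39 AND 45 OR team <> 'sec']
ticket_id=500: ✓ → 88
ticket_id=501: ✓ → 50
ticket_id=502: ✓ → 91
ticket_id=503: ✓ → 11
ticket_id=504: ✓ → 32
ticket_id=505: ✓ → 93
ticket_id=506: ✓ → 87
ticket_id=507: ✗
ticket_id=508: ✓ → 16
age_days_sum = 88 + 50 + 91 + 11 + 32 + 93 + 87 + 16 = 468
—
[low_sum: severity IN ('low', 'high') AND team IN ('app', 'infra', 'db')]
ticket_id=500: ✓ → 88
ticket_id=501: ✓ → 50
ticket_id=502: ✗
ticket_id=503: ✗
ticket_id=504: ✗
ticket_id=505: ✗
ticket_id=506: ✗
ticket_id=507: ✗
ticket_id=508: ✓ → 16
low_sum = 88 + 50 + 16 = 154
—
[reopens_avg: reopens BETWEEN 1 AND 2 OR age_days <= 17]
ticket_id=500: ✗
ticket_id=501: ✓ → 50
ticket_id=502: ✗
ticket_id=503: ✓ → 11
ticket_id=504: ✗
ticket_id=505: ✓ → 93
ticket_id=506: ✓ → 87
ticket_id=507: ✓ → 96
ticket_id=508: ✗
reopens_avg = (50 + 11 + 93 + 87 + 96) / 5 = 67.4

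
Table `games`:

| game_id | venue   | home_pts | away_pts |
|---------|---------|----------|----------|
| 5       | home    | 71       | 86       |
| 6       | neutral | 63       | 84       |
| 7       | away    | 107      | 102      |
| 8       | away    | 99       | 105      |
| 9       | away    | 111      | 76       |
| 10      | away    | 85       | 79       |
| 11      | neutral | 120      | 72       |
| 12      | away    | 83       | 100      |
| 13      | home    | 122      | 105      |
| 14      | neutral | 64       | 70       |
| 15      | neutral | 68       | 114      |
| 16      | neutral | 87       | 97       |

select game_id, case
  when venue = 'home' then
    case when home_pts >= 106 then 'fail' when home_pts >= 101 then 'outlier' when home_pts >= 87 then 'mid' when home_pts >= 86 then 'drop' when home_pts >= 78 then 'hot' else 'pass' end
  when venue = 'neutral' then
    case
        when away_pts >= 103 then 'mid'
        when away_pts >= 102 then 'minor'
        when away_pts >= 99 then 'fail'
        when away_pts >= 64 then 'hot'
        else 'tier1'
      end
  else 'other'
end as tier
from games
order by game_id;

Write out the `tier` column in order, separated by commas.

game_id=5: venue='home' → inner[ELSE] → pass
game_id=6: venue='neutral' → inner[away_pts >= 64] → hot
game_id=7: venue='away' → outer ELSE → other
game_id=8: venue='away' → outer ELSE → other
game_id=9: venue='away' → outer ELSE → other
game_id=10: venue='away' → outer ELSE → other
game_id=11: venue='neutral' → inner[away_pts >= 64] → hot
game_id=12: venue='away' → outer ELSE → other
game_id=13: venue='home' → inner[home_pts >= 106] → fail
game_id=14: venue='neutral' → inner[away_pts >= 64] → hot
game_id=15: venue='neutral' → inner[away_pts >= 103] → mid
game_id=16: venue='neutral' → inner[away_pts >= 64] → hot

pass, hot, other, other, other, other, hot, other, fail, hot, mid, hot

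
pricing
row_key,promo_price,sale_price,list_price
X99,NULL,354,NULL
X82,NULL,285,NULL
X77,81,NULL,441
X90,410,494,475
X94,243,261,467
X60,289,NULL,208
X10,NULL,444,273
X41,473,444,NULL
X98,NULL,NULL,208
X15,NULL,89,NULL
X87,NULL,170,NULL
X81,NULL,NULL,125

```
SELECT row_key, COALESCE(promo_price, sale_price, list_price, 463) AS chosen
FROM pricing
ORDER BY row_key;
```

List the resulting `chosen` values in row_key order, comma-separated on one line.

444, 89, 473, 289, 81, 125, 285, 170, 410, 243, 208, 354

row_key=X10: promo_price=NULL, sale_price=444 → 444
row_key=X15: promo_price=NULL, sale_price=89 → 89
row_key=X41: promo_price=473 → 473
row_key=X60: promo_price=289 → 289
row_key=X77: promo_price=81 → 81
row_key=X81: promo_price=NULL, sale_price=NULL, list_price=125 → 125
row_key=X82: promo_price=NULL, sale_price=285 → 285
row_key=X87: promo_price=NULL, sale_price=170 → 170
row_key=X90: promo_price=410 → 410
row_key=X94: promo_price=243 → 243
row_key=X98: promo_price=NULL, sale_price=NULL, list_price=208 → 208
row_key=X99: promo_price=NULL, sale_price=354 → 354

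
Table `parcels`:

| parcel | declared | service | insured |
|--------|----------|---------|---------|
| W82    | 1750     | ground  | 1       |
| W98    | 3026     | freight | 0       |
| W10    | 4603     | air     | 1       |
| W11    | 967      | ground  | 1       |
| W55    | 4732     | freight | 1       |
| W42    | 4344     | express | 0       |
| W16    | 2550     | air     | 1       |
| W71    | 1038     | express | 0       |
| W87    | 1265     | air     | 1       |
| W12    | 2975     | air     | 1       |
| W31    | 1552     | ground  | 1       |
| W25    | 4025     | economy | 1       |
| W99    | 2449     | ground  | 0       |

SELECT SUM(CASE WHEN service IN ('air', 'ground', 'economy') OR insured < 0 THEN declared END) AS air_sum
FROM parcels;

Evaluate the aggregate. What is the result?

22136

parcel=W82: ✓ → 1750
parcel=W98: ✗
parcel=W10: ✓ → 4603
parcel=W11: ✓ → 967
parcel=W55: ✗
parcel=W42: ✗
parcel=W16: ✓ → 2550
parcel=W71: ✗
parcel=W87: ✓ → 1265
parcel=W12: ✓ → 2975
parcel=W31: ✓ → 1552
parcel=W25: ✓ → 4025
parcel=W99: ✓ → 2449
air_sum = 1750 + 4603 + 967 + 2550 + 1265 + 2975 + 1552 + 4025 + 2449 = 22136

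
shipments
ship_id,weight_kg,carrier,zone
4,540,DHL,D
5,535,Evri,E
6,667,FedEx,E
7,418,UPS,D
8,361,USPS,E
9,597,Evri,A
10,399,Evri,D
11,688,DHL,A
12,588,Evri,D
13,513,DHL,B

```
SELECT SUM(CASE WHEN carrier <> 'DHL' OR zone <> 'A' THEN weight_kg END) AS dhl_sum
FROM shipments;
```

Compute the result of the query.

4618

ship_id=4: ✓ → 540
ship_id=5: ✓ → 535
ship_id=6: ✓ → 667
ship_id=7: ✓ → 418
ship_id=8: ✓ → 361
ship_id=9: ✓ → 597
ship_id=10: ✓ → 399
ship_id=11: ✗
ship_id=12: ✓ → 588
ship_id=13: ✓ → 513
dhl_sum = 540 + 535 + 667 + 418 + 361 + 597 + 399 + 588 + 513 = 4618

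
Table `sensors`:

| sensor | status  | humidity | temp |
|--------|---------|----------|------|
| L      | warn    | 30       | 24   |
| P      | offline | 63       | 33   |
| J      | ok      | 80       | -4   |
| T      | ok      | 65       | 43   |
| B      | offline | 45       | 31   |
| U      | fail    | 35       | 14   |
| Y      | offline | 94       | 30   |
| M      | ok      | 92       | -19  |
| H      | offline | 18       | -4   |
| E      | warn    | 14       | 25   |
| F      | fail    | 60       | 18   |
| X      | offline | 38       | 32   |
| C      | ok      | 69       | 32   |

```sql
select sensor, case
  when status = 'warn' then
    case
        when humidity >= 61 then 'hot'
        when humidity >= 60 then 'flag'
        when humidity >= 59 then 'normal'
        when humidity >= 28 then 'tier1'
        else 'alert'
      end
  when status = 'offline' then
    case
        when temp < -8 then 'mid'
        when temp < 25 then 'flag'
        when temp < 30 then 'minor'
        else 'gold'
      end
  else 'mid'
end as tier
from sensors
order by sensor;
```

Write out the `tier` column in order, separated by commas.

gold, mid, alert, mid, flag, mid, tier1, mid, gold, mid, mid, gold, gold

sensor=B: status='offline' → inner[ELSE] → gold
sensor=C: status='ok' → outer ELSE → mid
sensor=E: status='warn' → inner[ELSE] → alert
sensor=F: status='fail' → outer ELSE → mid
sensor=H: status='offline' → inner[temp < 25] → flag
sensor=J: status='ok' → outer ELSE → mid
sensor=L: status='warn' → inner[humidity >= 28] → tier1
sensor=M: status='ok' → outer ELSE → mid
sensor=P: status='offline' → inner[ELSE] → gold
sensor=T: status='ok' → outer ELSE → mid
sensor=U: status='fail' → outer ELSE → mid
sensor=X: status='offline' → inner[ELSE] → gold
sensor=Y: status='offline' → inner[ELSE] → gold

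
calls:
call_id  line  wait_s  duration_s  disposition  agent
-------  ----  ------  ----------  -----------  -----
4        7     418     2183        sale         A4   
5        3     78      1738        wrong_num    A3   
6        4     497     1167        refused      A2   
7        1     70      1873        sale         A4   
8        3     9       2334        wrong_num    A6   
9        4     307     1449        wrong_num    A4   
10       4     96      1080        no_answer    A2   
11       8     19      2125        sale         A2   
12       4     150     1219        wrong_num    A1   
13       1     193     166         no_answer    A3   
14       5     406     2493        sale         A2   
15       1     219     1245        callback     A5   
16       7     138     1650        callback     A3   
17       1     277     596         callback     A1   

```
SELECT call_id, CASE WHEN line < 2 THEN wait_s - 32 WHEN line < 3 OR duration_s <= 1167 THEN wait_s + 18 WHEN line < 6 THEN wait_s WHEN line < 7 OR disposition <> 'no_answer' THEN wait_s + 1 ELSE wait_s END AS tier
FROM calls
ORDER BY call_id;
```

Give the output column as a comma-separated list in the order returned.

419, 78, 515, 38, 9, 307, 114, 20, 150, 161, 406, 187, 139, 245

call_id=4: line < 7 OR disposition <> 'no_answer' → 419
call_id=5: line < 6 → 78
call_id=6: line < 3 OR duration_s <= 1167 → 515
call_id=7: line < 2 → 38
call_id=8: line < 6 → 9
call_id=9: line < 6 → 307
call_id=10: line < 3 OR duration_s <= 1167 → 114
call_id=11: line < 7 OR disposition <> 'no_answer' → 20
call_id=12: line < 6 → 150
call_id=13: line < 2 → 161
call_id=14: line < 6 → 406
call_id=15: line < 2 → 187
call_id=16: line < 7 OR disposition <> 'no_answer' → 139
call_id=17: line < 2 → 245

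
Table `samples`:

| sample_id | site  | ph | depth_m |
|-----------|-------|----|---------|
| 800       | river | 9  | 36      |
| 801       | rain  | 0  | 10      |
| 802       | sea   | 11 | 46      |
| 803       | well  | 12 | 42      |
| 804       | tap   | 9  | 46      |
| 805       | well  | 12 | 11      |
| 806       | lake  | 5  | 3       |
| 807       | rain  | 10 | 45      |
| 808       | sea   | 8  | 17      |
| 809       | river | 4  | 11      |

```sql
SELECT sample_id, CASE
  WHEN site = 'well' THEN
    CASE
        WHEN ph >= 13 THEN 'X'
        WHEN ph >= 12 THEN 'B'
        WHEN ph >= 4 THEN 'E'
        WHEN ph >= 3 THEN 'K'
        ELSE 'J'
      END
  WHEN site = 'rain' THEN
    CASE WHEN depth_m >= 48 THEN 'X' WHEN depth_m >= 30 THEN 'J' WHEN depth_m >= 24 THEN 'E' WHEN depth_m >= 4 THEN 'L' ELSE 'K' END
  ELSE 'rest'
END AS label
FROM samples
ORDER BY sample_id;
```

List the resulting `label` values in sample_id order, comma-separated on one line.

rest, L, rest, B, rest, B, rest, J, rest, rest

sample_id=800: site='river' → outer ELSE → rest
sample_id=801: site='rain' → inner[depth_m >= 4] → L
sample_id=802: site='sea' → outer ELSE → rest
sample_id=803: site='well' → inner[ph >= 12] → B
sample_id=804: site='tap' → outer ELSE → rest
sample_id=805: site='well' → inner[ph >= 12] → B
sample_id=806: site='lake' → outer ELSE → rest
sample_id=807: site='rain' → inner[depth_m >= 30] → J
sample_id=808: site='sea' → outer ELSE → rest
sample_id=809: site='river' → outer ELSE → rest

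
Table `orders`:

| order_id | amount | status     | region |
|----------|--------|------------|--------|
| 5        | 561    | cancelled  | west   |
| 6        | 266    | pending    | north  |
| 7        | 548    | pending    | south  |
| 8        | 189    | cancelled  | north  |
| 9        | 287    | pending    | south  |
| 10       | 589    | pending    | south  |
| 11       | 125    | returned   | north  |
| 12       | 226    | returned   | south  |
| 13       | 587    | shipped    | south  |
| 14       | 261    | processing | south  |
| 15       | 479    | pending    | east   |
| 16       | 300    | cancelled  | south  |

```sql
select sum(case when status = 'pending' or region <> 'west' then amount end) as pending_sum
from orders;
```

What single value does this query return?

3857

order_id=5: ✗
order_id=6: ✓ → 266
order_id=7: ✓ → 548
order_id=8: ✓ → 189
order_id=9: ✓ → 287
order_id=10: ✓ → 589
order_id=11: ✓ → 125
order_id=12: ✓ → 226
order_id=13: ✓ → 587
order_id=14: ✓ → 261
order_id=15: ✓ → 479
order_id=16: ✓ → 300
pending_sum = 266 + 548 + 189 + 287 + 589 + 125 + 226 + 587 + 261 + 479 + 300 = 3857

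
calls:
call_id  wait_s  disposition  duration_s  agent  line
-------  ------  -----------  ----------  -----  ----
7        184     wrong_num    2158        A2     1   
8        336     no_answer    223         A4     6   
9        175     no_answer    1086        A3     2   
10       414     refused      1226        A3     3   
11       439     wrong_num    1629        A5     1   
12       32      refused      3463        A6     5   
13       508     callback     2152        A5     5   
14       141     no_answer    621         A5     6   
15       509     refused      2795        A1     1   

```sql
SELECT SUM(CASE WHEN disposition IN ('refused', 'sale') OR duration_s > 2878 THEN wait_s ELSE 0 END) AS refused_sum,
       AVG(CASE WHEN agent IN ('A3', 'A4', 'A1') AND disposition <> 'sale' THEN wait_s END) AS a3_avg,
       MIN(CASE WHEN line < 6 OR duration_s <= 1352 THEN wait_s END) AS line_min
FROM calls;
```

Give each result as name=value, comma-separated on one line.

refused_sum=955, a3_avg=358.5, line_min=32

[refused_sum: disposition IN ('refused', 'sale') OR duration_s > 2878]
call_id=7: ✗
call_id=8: ✗
call_id=9: ✗
call_id=10: ✓ → 414
call_id=11: ✗
call_id=12: ✓ → 32
call_id=13: ✗
call_id=14: ✗
call_id=15: ✓ → 509
refused_sum = 414 + 32 + 509 = 955
—
[a3_avg: agent IN ('A3', 'A4', 'A1') AND disposition <> 'sale']
call_id=7: ✗
call_id=8: ✓ → 336
call_id=9: ✓ → 175
call_id=10: ✓ → 414
call_id=11: ✗
call_id=12: ✗
call_id=13: ✗
call_id=14: ✗
call_id=15: ✓ → 509
a3_avg = (336 + 175 + 414 + 509) / 4 = 358.5
—
[line_min: line < 6 OR duration_s <= 1352]
call_id=7: ✓ → 184
call_id=8: ✓ → 336
call_id=9: ✓ → 175
call_id=10: ✓ → 414
call_id=11: ✓ → 439
call_id=12: ✓ → 32
call_id=13: ✓ → 508
call_id=14: ✓ → 141
call_id=15: ✓ → 509
line_min = MIN(184, 336, 175, 414, 439, 32, 508, 141, 509) = 32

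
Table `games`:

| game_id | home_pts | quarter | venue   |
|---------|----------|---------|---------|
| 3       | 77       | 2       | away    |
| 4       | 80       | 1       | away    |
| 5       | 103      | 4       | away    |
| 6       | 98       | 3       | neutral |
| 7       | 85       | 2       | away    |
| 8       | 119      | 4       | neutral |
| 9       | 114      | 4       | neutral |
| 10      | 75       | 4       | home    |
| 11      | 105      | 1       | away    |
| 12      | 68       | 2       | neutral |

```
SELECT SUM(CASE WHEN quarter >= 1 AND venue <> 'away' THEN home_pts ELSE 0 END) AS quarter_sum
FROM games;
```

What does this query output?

474

game_id=3: ✗
game_id=4: ✗
game_id=5: ✗
game_id=6: ✓ → 98
game_id=7: ✗
game_id=8: ✓ → 119
game_id=9: ✓ → 114
game_id=10: ✓ → 75
game_id=11: ✗
game_id=12: ✓ → 68
quarter_sum = 98 + 119 + 114 + 75 + 68 = 474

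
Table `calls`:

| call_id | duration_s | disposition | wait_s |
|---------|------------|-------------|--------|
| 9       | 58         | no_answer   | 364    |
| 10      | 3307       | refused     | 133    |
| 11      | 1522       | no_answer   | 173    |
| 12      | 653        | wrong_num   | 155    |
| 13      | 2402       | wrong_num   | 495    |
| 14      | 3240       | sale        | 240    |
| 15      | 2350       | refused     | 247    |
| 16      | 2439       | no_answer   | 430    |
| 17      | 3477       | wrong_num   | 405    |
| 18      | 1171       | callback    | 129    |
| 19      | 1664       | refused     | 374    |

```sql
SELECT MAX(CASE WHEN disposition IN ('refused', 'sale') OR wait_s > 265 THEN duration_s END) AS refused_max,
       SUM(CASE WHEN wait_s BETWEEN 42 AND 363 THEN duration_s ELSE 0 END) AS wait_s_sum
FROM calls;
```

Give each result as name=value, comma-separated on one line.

[refused_max: disposition IN ('refused', 'sale') OR wait_s > 265]
call_id=9: ✓ → 58
call_id=10: ✓ → 3307
call_id=11: ✗
call_id=12: ✗
call_id=13: ✓ → 2402
call_id=14: ✓ → 3240
call_id=15: ✓ → 2350
call_id=16: ✓ → 2439
call_id=17: ✓ → 3477
call_id=18: ✗
call_id=19: ✓ → 1664
refused_max = MAX(58, 3307, 2402, 3240, 2350, 2439, 3477, 1664) = 3477
—
[wait_s_sum: wait_s BETWEEN 42 AND 363]
call_id=9: ✗
call_id=10: ✓ → 3307
call_id=11: ✓ → 1522
call_id=12: ✓ → 653
call_id=13: ✗
call_id=14: ✓ → 3240
call_id=15: ✓ → 2350
call_id=16: ✗
call_id=17: ✗
call_id=18: ✓ → 1171
call_id=19: ✗
wait_s_sum = 3307 + 1522 + 653 + 3240 + 2350 + 1171 = 12243

refused_max=3477, wait_s_sum=12243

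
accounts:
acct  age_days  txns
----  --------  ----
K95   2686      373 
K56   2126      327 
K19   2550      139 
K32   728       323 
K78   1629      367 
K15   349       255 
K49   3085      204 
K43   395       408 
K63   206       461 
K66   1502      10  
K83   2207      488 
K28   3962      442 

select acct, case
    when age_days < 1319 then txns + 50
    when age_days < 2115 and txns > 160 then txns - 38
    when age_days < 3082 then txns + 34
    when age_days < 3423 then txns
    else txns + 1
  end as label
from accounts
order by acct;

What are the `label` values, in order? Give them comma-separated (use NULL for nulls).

acct=K15: age_days < 1319 → 305
acct=K19: age_days < 3082 → 173
acct=K28: ELSE → 443
acct=K32: age_days < 1319 → 373
acct=K43: age_days < 1319 → 458
acct=K49: age_days < 3423 → 204
acct=K56: age_days < 3082 → 361
acct=K63: age_days < 1319 → 511
acct=K66: age_days < 3082 → 44
acct=K78: age_days < 2115 and txns > 160 → 329
acct=K83: age_days < 3082 → 522
acct=K95: age_days < 3082 → 407

305, 173, 443, 373, 458, 204, 361, 511, 44, 329, 522, 407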